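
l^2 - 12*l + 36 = (l - 6)^2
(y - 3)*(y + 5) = y^2 + 2*y - 15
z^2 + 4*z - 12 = (z - 2)*(z + 6)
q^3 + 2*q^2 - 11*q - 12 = (q - 3)*(q + 1)*(q + 4)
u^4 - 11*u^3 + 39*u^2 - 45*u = u*(u - 5)*(u - 3)^2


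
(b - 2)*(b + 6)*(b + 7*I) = b^3 + 4*b^2 + 7*I*b^2 - 12*b + 28*I*b - 84*I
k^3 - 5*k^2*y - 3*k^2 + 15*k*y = k*(k - 3)*(k - 5*y)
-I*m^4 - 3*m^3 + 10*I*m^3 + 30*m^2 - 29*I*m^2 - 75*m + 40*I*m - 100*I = (m - 5)^2*(m - 4*I)*(-I*m + 1)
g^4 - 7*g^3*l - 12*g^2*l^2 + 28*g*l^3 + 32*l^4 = (g - 8*l)*(g - 2*l)*(g + l)*(g + 2*l)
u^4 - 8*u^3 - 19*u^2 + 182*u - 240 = (u - 8)*(u - 3)*(u - 2)*(u + 5)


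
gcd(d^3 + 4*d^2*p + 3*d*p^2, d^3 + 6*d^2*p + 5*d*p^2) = d^2 + d*p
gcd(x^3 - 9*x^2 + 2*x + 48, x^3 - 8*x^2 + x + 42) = x^2 - x - 6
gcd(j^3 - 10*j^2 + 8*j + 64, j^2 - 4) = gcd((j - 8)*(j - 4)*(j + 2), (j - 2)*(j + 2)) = j + 2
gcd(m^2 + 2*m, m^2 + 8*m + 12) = m + 2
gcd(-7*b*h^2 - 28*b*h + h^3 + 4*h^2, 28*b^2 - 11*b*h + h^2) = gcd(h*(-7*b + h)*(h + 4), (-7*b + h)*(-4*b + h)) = 7*b - h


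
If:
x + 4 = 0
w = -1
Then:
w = -1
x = -4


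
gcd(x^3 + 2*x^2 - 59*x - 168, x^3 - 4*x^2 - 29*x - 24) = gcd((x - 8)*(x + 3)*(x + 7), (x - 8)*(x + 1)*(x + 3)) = x^2 - 5*x - 24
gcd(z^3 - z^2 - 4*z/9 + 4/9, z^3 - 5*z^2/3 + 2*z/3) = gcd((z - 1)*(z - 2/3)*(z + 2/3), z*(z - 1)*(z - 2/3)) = z^2 - 5*z/3 + 2/3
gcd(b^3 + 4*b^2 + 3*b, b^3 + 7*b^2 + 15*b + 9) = b^2 + 4*b + 3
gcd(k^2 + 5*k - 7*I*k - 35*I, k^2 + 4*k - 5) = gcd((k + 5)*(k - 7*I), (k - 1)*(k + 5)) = k + 5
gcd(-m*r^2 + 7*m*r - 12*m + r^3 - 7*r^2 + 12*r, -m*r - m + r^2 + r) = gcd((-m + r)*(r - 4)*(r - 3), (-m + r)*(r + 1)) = -m + r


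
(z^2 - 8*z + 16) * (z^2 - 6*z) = z^4 - 14*z^3 + 64*z^2 - 96*z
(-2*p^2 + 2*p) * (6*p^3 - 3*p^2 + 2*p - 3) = -12*p^5 + 18*p^4 - 10*p^3 + 10*p^2 - 6*p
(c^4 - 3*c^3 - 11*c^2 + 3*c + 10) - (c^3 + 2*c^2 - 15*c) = c^4 - 4*c^3 - 13*c^2 + 18*c + 10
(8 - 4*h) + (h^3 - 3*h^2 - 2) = h^3 - 3*h^2 - 4*h + 6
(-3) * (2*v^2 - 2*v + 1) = -6*v^2 + 6*v - 3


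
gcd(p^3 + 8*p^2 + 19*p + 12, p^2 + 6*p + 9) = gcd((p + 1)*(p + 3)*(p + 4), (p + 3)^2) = p + 3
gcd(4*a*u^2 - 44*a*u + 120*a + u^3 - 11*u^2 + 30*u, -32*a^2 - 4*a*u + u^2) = 4*a + u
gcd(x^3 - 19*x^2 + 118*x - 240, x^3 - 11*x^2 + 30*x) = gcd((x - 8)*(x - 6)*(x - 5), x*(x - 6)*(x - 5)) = x^2 - 11*x + 30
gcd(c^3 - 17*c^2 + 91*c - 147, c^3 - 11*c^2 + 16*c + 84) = c - 7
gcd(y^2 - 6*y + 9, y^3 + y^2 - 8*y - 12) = y - 3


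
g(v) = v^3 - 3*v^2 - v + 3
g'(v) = 3*v^2 - 6*v - 1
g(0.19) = 2.71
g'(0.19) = -2.03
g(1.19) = -0.75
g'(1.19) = -3.89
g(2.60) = -2.30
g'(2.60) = 3.68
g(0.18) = 2.73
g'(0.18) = -1.98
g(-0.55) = 2.48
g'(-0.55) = 3.21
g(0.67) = 1.28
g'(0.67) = -3.67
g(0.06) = 2.93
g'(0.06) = -1.35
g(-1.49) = -5.48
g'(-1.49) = 14.60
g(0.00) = 3.00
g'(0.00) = -1.00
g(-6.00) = -315.00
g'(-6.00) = 143.00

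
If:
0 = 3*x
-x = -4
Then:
No Solution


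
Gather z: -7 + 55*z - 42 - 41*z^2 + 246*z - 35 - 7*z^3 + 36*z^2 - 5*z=-7*z^3 - 5*z^2 + 296*z - 84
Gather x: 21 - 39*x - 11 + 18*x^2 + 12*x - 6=18*x^2 - 27*x + 4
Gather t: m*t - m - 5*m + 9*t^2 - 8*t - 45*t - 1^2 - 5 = -6*m + 9*t^2 + t*(m - 53) - 6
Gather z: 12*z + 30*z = 42*z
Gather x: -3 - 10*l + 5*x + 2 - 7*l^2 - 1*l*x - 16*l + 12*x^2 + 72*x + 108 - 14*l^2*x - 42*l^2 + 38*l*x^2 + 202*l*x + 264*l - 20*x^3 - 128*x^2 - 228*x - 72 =-49*l^2 + 238*l - 20*x^3 + x^2*(38*l - 116) + x*(-14*l^2 + 201*l - 151) + 35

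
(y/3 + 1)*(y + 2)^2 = y^3/3 + 7*y^2/3 + 16*y/3 + 4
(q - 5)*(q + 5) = q^2 - 25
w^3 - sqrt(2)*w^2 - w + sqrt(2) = (w - 1)*(w + 1)*(w - sqrt(2))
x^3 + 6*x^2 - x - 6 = (x - 1)*(x + 1)*(x + 6)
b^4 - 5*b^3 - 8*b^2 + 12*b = b*(b - 6)*(b - 1)*(b + 2)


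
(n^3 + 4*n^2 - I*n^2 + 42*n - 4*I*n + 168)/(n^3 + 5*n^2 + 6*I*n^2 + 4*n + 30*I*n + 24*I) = (n - 7*I)/(n + 1)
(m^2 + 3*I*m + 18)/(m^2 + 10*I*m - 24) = (m - 3*I)/(m + 4*I)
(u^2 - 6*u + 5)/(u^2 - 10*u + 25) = (u - 1)/(u - 5)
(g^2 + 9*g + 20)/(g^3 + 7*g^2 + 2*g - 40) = 1/(g - 2)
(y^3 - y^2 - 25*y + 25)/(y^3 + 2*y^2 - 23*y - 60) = (y^2 + 4*y - 5)/(y^2 + 7*y + 12)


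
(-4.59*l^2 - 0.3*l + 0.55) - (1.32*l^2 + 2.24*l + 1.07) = -5.91*l^2 - 2.54*l - 0.52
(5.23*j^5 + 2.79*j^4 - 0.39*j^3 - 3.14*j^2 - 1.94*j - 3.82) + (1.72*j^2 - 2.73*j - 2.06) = 5.23*j^5 + 2.79*j^4 - 0.39*j^3 - 1.42*j^2 - 4.67*j - 5.88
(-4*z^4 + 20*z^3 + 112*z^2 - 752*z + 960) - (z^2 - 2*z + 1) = -4*z^4 + 20*z^3 + 111*z^2 - 750*z + 959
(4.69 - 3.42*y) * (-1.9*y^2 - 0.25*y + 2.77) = 6.498*y^3 - 8.056*y^2 - 10.6459*y + 12.9913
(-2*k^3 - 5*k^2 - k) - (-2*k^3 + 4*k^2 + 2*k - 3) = -9*k^2 - 3*k + 3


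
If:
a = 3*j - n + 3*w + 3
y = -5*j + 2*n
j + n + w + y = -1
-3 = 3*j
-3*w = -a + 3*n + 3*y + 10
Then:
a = 10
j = -1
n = -5/2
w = 5/2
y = 0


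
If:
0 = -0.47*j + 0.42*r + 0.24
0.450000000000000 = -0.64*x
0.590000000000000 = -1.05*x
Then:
No Solution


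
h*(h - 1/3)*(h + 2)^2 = h^4 + 11*h^3/3 + 8*h^2/3 - 4*h/3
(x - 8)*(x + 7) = x^2 - x - 56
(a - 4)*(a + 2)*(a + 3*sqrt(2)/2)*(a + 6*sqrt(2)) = a^4 - 2*a^3 + 15*sqrt(2)*a^3/2 - 15*sqrt(2)*a^2 + 10*a^2 - 60*sqrt(2)*a - 36*a - 144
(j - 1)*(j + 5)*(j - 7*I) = j^3 + 4*j^2 - 7*I*j^2 - 5*j - 28*I*j + 35*I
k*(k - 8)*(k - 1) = k^3 - 9*k^2 + 8*k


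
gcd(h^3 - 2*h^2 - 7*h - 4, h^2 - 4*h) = h - 4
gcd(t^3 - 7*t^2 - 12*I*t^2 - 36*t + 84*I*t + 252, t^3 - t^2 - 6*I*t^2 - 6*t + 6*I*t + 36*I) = t - 6*I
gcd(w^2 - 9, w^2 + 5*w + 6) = w + 3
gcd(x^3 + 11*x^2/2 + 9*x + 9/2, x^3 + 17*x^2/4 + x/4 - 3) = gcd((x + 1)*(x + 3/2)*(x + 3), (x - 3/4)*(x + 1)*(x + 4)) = x + 1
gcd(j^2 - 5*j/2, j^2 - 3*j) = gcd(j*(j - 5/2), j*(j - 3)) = j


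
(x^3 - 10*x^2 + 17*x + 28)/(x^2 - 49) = (x^2 - 3*x - 4)/(x + 7)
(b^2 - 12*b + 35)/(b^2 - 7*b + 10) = (b - 7)/(b - 2)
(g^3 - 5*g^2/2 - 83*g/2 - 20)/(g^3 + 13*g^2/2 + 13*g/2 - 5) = (2*g^2 - 15*g - 8)/(2*g^2 + 3*g - 2)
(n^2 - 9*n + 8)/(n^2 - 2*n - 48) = (n - 1)/(n + 6)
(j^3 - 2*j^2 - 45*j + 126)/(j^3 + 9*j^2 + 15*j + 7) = (j^2 - 9*j + 18)/(j^2 + 2*j + 1)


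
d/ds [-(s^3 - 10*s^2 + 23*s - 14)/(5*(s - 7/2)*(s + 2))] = 4*(-s^4 + 3*s^3 + 29*s^2 - 168*s + 182)/(5*(4*s^4 - 12*s^3 - 47*s^2 + 84*s + 196))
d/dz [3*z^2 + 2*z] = 6*z + 2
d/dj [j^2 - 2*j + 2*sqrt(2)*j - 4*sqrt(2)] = 2*j - 2 + 2*sqrt(2)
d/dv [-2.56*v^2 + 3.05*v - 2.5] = 3.05 - 5.12*v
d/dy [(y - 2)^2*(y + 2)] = (y - 2)*(3*y + 2)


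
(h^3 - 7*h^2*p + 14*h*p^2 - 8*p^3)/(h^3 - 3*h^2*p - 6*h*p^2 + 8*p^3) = (h - 2*p)/(h + 2*p)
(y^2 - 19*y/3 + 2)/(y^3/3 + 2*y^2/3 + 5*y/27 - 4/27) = 9*(y - 6)/(3*y^2 + 7*y + 4)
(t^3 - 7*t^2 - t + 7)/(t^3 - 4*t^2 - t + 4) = (t - 7)/(t - 4)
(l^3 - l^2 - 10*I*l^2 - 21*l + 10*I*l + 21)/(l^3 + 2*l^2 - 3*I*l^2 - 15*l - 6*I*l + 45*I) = (l^2 - l*(1 + 7*I) + 7*I)/(l^2 + 2*l - 15)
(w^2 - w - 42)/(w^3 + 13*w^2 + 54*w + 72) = (w - 7)/(w^2 + 7*w + 12)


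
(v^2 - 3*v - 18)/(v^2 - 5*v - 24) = (v - 6)/(v - 8)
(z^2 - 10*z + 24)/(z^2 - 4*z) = (z - 6)/z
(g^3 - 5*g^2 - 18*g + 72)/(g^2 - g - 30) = (g^2 + g - 12)/(g + 5)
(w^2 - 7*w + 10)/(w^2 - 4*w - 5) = (w - 2)/(w + 1)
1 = 1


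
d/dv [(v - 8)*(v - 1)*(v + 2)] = 3*v^2 - 14*v - 10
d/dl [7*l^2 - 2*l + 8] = 14*l - 2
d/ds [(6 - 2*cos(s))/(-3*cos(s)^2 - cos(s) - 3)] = 6*(cos(s)^2 - 6*cos(s) - 2)*sin(s)/(3*cos(s)^2 + cos(s) + 3)^2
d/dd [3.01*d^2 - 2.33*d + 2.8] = 6.02*d - 2.33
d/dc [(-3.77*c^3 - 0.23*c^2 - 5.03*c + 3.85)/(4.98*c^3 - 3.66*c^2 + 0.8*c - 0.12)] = (14.9436*c^4 + 44.0668*c^3 - 74.7556*c^2 + 28.2372*c - 2.4764)/(24.8004*c^6 - 36.4536*c^5 + 21.3636*c^4 - 7.0512*c^3 + 1.5184*c^2 - 0.192*c + 0.0144)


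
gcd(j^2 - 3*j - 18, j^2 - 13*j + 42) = j - 6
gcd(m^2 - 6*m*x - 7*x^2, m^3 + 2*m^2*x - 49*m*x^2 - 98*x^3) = -m + 7*x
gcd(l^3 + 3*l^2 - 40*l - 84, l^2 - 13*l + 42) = l - 6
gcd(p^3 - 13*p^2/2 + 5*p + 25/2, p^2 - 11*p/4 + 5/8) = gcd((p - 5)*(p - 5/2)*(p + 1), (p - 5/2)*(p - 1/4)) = p - 5/2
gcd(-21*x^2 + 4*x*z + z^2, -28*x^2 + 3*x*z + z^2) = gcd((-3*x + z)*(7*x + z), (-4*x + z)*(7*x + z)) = 7*x + z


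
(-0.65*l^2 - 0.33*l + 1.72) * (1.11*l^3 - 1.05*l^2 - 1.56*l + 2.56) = -0.7215*l^5 + 0.3162*l^4 + 3.2697*l^3 - 2.9552*l^2 - 3.528*l + 4.4032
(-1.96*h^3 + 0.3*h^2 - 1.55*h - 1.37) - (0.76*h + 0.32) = -1.96*h^3 + 0.3*h^2 - 2.31*h - 1.69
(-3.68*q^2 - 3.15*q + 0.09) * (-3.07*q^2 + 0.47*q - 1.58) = 11.2976*q^4 + 7.9409*q^3 + 4.0576*q^2 + 5.0193*q - 0.1422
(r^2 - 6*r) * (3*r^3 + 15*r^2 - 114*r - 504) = 3*r^5 - 3*r^4 - 204*r^3 + 180*r^2 + 3024*r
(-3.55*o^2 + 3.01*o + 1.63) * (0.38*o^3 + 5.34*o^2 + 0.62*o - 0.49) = -1.349*o^5 - 17.8132*o^4 + 14.4918*o^3 + 12.3099*o^2 - 0.4643*o - 0.7987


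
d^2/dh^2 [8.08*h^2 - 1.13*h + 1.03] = 16.1600000000000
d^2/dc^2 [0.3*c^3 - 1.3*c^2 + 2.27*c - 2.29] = 1.8*c - 2.6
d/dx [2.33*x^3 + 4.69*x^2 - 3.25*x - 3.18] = 6.99*x^2 + 9.38*x - 3.25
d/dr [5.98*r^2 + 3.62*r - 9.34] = 11.96*r + 3.62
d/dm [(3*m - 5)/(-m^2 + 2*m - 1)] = (3*m - 7)/(m^3 - 3*m^2 + 3*m - 1)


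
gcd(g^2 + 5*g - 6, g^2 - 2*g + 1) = g - 1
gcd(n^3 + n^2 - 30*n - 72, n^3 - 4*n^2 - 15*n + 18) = n^2 - 3*n - 18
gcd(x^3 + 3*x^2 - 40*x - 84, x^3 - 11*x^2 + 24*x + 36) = x - 6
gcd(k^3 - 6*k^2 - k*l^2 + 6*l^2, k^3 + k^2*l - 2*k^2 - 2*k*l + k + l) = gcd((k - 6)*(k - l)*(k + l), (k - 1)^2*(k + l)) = k + l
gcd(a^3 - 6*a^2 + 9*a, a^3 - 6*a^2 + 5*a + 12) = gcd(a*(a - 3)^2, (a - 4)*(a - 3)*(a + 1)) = a - 3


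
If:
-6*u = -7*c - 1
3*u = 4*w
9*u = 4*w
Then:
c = -1/7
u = 0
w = 0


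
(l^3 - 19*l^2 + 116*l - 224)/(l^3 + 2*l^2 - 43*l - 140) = (l^2 - 12*l + 32)/(l^2 + 9*l + 20)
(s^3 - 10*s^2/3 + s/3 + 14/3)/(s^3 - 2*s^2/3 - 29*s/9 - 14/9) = 3*(s - 2)/(3*s + 2)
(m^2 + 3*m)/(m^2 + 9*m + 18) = m/(m + 6)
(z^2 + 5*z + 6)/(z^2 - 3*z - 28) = (z^2 + 5*z + 6)/(z^2 - 3*z - 28)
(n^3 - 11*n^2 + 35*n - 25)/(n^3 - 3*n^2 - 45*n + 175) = (n - 1)/(n + 7)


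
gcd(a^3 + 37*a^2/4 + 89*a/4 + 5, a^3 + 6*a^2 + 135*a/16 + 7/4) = a^2 + 17*a/4 + 1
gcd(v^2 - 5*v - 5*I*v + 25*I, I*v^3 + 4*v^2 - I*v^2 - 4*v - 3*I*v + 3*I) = 1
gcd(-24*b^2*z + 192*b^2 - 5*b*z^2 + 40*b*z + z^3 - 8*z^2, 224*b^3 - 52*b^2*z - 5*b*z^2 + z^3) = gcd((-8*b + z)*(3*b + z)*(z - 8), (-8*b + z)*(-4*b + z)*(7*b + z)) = -8*b + z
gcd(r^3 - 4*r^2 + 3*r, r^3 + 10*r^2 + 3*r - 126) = r - 3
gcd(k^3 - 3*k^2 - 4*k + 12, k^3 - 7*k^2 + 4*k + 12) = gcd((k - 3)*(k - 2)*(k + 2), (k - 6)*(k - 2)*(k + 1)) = k - 2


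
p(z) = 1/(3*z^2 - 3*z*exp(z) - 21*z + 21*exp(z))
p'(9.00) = 0.00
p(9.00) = 0.00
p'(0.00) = 0.01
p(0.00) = 0.05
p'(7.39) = 0.00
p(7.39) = -0.00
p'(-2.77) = 0.01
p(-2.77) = 0.01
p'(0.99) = -0.03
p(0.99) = 0.03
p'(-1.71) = 0.01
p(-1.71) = 0.02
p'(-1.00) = 0.02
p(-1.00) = 0.03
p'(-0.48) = 0.02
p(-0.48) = 0.04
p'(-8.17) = 0.00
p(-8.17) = 0.00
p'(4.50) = -0.00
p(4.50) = 0.00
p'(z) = (3*z*exp(z) - 6*z - 18*exp(z) + 21)/(3*z^2 - 3*z*exp(z) - 21*z + 21*exp(z))^2 = (z*exp(z) - 2*z - 6*exp(z) + 7)/(3*(z^2 - z*exp(z) - 7*z + 7*exp(z))^2)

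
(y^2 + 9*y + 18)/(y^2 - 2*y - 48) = (y + 3)/(y - 8)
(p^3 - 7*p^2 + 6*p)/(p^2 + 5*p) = (p^2 - 7*p + 6)/(p + 5)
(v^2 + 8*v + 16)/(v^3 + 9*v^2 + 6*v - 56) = (v + 4)/(v^2 + 5*v - 14)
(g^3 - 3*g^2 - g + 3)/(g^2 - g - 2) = (g^2 - 4*g + 3)/(g - 2)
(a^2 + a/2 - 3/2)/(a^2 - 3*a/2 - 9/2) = (a - 1)/(a - 3)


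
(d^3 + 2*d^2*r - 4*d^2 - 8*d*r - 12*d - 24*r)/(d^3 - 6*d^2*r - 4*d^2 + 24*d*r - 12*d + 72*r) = (-d - 2*r)/(-d + 6*r)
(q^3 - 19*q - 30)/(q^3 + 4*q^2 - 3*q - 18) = (q^2 - 3*q - 10)/(q^2 + q - 6)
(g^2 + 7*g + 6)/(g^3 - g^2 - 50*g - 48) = 1/(g - 8)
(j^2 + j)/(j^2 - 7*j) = (j + 1)/(j - 7)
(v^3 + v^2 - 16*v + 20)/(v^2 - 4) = (v^2 + 3*v - 10)/(v + 2)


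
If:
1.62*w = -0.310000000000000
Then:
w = -0.19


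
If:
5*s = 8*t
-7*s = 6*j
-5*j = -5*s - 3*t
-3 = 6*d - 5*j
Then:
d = -1/2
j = 0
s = 0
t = 0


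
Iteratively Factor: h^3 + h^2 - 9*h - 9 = (h + 3)*(h^2 - 2*h - 3) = (h - 3)*(h + 3)*(h + 1)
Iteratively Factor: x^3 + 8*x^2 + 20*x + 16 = (x + 4)*(x^2 + 4*x + 4) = (x + 2)*(x + 4)*(x + 2)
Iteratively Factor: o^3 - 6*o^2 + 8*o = (o - 2)*(o^2 - 4*o) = o*(o - 2)*(o - 4)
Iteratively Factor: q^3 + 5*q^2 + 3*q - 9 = (q + 3)*(q^2 + 2*q - 3) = (q - 1)*(q + 3)*(q + 3)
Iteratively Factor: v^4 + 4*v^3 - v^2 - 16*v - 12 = (v + 1)*(v^3 + 3*v^2 - 4*v - 12) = (v - 2)*(v + 1)*(v^2 + 5*v + 6) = (v - 2)*(v + 1)*(v + 3)*(v + 2)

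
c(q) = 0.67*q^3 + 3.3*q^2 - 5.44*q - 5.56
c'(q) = 2.01*q^2 + 6.6*q - 5.44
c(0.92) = -7.25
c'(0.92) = 2.33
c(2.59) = 14.13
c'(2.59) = 25.14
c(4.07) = 72.13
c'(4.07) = 54.72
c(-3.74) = 25.89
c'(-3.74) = -2.01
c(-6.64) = -20.09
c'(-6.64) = 39.36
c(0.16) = -6.34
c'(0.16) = -4.33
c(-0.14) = -4.74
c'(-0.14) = -6.32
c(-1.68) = 9.72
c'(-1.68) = -10.85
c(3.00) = 25.91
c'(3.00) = 32.45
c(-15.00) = -1442.71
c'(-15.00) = 347.81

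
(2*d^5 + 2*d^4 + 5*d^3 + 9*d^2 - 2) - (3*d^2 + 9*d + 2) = 2*d^5 + 2*d^4 + 5*d^3 + 6*d^2 - 9*d - 4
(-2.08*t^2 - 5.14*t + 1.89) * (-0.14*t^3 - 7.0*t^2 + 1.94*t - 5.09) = 0.2912*t^5 + 15.2796*t^4 + 31.6802*t^3 - 12.6144*t^2 + 29.8292*t - 9.6201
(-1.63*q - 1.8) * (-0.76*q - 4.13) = 1.2388*q^2 + 8.0999*q + 7.434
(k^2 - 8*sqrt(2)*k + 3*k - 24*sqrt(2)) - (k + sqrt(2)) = k^2 - 8*sqrt(2)*k + 2*k - 25*sqrt(2)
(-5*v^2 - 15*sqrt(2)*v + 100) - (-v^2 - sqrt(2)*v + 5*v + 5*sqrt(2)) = -4*v^2 - 14*sqrt(2)*v - 5*v - 5*sqrt(2) + 100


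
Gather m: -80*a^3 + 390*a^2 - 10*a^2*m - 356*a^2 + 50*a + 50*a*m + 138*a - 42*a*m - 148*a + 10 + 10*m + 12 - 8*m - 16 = -80*a^3 + 34*a^2 + 40*a + m*(-10*a^2 + 8*a + 2) + 6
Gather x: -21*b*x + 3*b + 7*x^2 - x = 3*b + 7*x^2 + x*(-21*b - 1)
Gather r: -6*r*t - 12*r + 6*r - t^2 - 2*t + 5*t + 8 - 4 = r*(-6*t - 6) - t^2 + 3*t + 4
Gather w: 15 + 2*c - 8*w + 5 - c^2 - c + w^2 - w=-c^2 + c + w^2 - 9*w + 20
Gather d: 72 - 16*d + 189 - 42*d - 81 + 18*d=180 - 40*d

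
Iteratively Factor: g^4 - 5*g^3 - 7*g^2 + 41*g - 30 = (g - 1)*(g^3 - 4*g^2 - 11*g + 30) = (g - 1)*(g + 3)*(g^2 - 7*g + 10) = (g - 5)*(g - 1)*(g + 3)*(g - 2)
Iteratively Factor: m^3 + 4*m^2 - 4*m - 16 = (m + 4)*(m^2 - 4) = (m - 2)*(m + 4)*(m + 2)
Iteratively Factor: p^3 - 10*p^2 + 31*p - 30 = (p - 2)*(p^2 - 8*p + 15) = (p - 5)*(p - 2)*(p - 3)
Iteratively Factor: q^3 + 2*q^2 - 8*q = (q + 4)*(q^2 - 2*q) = q*(q + 4)*(q - 2)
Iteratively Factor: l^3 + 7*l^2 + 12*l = (l + 4)*(l^2 + 3*l) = l*(l + 4)*(l + 3)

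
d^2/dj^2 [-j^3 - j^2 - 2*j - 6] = -6*j - 2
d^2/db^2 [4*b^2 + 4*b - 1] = 8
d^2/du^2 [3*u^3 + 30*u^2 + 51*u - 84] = 18*u + 60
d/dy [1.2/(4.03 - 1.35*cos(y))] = -1.62*sin(y)/(1.35*cos(y) - 4.03)^2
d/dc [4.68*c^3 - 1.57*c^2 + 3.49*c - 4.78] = 14.04*c^2 - 3.14*c + 3.49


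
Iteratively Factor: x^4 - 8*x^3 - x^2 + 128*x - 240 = (x + 4)*(x^3 - 12*x^2 + 47*x - 60) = (x - 5)*(x + 4)*(x^2 - 7*x + 12) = (x - 5)*(x - 3)*(x + 4)*(x - 4)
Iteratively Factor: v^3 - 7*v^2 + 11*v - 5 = (v - 1)*(v^2 - 6*v + 5) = (v - 5)*(v - 1)*(v - 1)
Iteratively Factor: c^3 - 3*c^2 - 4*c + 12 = (c + 2)*(c^2 - 5*c + 6) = (c - 2)*(c + 2)*(c - 3)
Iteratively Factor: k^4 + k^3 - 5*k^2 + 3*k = (k - 1)*(k^3 + 2*k^2 - 3*k) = (k - 1)^2*(k^2 + 3*k) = (k - 1)^2*(k + 3)*(k)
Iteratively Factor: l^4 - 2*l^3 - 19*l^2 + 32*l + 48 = (l + 4)*(l^3 - 6*l^2 + 5*l + 12) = (l - 3)*(l + 4)*(l^2 - 3*l - 4) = (l - 3)*(l + 1)*(l + 4)*(l - 4)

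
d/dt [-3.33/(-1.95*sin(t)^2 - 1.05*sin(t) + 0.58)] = -(12.987*sin(t) + 3.4965)*cos(t)/(1.95*sin(t)^2 + 1.05*sin(t) - 0.58)^2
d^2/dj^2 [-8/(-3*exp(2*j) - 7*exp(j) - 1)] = 8*(2*(6*exp(j) + 7)^2*exp(j) - (12*exp(j) + 7)*(3*exp(2*j) + 7*exp(j) + 1))*exp(j)/(3*exp(2*j) + 7*exp(j) + 1)^3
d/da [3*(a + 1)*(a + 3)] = 6*a + 12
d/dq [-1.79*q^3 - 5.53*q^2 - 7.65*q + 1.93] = -5.37*q^2 - 11.06*q - 7.65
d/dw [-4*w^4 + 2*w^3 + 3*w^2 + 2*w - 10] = -16*w^3 + 6*w^2 + 6*w + 2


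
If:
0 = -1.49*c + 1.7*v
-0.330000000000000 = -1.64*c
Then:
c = 0.20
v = 0.18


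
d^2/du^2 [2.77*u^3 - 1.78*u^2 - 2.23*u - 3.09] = 16.62*u - 3.56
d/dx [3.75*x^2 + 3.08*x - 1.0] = 7.5*x + 3.08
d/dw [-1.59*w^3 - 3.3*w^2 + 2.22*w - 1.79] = -4.77*w^2 - 6.6*w + 2.22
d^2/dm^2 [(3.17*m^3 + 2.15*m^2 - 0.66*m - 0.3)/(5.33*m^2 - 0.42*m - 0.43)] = (-1.13686837721616e-13*m^5 + 1.13686837721616e-13*m^4 - 12.224746*m^3 - 18.135498*m^2 - 1.529646*m - 0.447518)/(151.419437*m^6 - 35.795214*m^5 - 33.826845*m^4 + 5.7015*m^3 + 2.728995*m^2 - 0.232974*m - 0.079507)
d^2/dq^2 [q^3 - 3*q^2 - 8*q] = 6*q - 6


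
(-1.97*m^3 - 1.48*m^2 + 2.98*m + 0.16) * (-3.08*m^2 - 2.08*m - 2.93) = 6.0676*m^5 + 8.656*m^4 - 0.3279*m^3 - 2.3548*m^2 - 9.0642*m - 0.4688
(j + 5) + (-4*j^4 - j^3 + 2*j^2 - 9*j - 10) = -4*j^4 - j^3 + 2*j^2 - 8*j - 5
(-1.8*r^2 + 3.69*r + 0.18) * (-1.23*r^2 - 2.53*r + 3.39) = 2.214*r^4 + 0.0152999999999999*r^3 - 15.6591*r^2 + 12.0537*r + 0.6102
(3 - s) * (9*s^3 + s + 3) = -9*s^4 + 27*s^3 - s^2 + 9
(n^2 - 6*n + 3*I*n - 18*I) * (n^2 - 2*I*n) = n^4 - 6*n^3 + I*n^3 + 6*n^2 - 6*I*n^2 - 36*n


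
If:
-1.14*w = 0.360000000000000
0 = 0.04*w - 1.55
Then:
No Solution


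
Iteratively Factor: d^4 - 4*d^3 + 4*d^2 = (d)*(d^3 - 4*d^2 + 4*d) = d*(d - 2)*(d^2 - 2*d) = d*(d - 2)^2*(d)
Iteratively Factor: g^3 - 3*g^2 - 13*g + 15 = (g + 3)*(g^2 - 6*g + 5) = (g - 1)*(g + 3)*(g - 5)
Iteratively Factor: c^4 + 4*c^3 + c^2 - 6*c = (c + 2)*(c^3 + 2*c^2 - 3*c) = (c + 2)*(c + 3)*(c^2 - c) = c*(c + 2)*(c + 3)*(c - 1)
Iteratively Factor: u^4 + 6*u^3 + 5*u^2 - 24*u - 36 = (u + 3)*(u^3 + 3*u^2 - 4*u - 12) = (u - 2)*(u + 3)*(u^2 + 5*u + 6) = (u - 2)*(u + 2)*(u + 3)*(u + 3)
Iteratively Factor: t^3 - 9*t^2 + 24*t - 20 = (t - 2)*(t^2 - 7*t + 10) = (t - 5)*(t - 2)*(t - 2)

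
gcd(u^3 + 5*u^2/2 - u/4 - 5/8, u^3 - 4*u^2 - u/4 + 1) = u^2 - 1/4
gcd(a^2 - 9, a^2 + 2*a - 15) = a - 3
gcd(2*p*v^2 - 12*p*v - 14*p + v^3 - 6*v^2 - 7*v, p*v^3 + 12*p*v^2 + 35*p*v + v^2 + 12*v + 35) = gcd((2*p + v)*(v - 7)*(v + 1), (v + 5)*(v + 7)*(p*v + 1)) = 1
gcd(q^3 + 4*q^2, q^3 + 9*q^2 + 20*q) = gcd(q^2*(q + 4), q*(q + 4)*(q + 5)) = q^2 + 4*q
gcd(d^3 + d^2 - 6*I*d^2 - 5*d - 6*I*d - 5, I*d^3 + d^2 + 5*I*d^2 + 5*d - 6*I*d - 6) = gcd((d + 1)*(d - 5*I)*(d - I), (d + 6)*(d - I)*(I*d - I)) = d - I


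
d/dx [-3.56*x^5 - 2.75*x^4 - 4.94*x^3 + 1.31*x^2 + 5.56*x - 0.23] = -17.8*x^4 - 11.0*x^3 - 14.82*x^2 + 2.62*x + 5.56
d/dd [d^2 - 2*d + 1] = 2*d - 2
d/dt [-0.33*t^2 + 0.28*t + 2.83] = 0.28 - 0.66*t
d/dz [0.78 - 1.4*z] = -1.40000000000000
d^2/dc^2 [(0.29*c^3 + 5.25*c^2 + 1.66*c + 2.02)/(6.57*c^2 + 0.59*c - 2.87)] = (-2.27373675443232e-13*c^4 + 113.744638*c^3 + 1114.173096*c^2 + 249.117726*c + 169.693366)/(283.593393*c^6 + 76.401873*c^5 - 364.788738*c^4 - 66.544507*c^3 + 159.352158*c^2 + 14.579313*c - 23.639903)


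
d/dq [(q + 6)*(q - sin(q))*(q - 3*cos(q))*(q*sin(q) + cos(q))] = q*(q + 6)*(q - sin(q))*(q - 3*cos(q))*cos(q) + (q + 6)*(q - sin(q))*(q*sin(q) + cos(q))*(3*sin(q) + 1) - (q + 6)*(q - 3*cos(q))*(q*sin(q) + cos(q))*(cos(q) - 1) + (q - sin(q))*(q - 3*cos(q))*(q*sin(q) + cos(q))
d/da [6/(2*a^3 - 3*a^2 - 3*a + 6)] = 18*(-2*a^2 + 2*a + 1)/(2*a^3 - 3*a^2 - 3*a + 6)^2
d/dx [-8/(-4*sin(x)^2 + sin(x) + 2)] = 8*(1 - 8*sin(x))*cos(x)/(sin(x) + 2*cos(2*x))^2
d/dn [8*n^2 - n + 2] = 16*n - 1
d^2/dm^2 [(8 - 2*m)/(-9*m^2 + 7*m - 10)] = 4*((43 - 27*m)*(9*m^2 - 7*m + 10) + (m - 4)*(18*m - 7)^2)/(9*m^2 - 7*m + 10)^3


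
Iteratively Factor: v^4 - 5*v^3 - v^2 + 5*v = (v + 1)*(v^3 - 6*v^2 + 5*v) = (v - 1)*(v + 1)*(v^2 - 5*v) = v*(v - 1)*(v + 1)*(v - 5)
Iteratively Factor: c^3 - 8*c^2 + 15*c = (c)*(c^2 - 8*c + 15) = c*(c - 5)*(c - 3)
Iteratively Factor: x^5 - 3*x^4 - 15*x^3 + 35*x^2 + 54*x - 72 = (x - 4)*(x^4 + x^3 - 11*x^2 - 9*x + 18) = (x - 4)*(x + 3)*(x^3 - 2*x^2 - 5*x + 6) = (x - 4)*(x - 1)*(x + 3)*(x^2 - x - 6) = (x - 4)*(x - 1)*(x + 2)*(x + 3)*(x - 3)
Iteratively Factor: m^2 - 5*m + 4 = (m - 4)*(m - 1)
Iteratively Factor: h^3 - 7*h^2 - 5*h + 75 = (h - 5)*(h^2 - 2*h - 15) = (h - 5)^2*(h + 3)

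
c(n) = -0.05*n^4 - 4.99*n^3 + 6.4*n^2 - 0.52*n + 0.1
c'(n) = -0.2*n^3 - 14.97*n^2 + 12.8*n - 0.52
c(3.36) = -125.05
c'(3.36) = -134.10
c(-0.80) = 7.15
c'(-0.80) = -20.24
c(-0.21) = 0.54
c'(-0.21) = -3.87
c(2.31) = -29.88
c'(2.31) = -53.30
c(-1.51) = 32.40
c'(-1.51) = -53.29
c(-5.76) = 1114.00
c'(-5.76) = -532.70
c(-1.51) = 32.40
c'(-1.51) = -53.29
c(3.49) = -143.30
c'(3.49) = -146.69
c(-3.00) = 189.94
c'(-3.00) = -168.25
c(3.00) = -82.64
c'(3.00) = -102.25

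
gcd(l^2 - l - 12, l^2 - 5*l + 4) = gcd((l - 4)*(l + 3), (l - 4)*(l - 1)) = l - 4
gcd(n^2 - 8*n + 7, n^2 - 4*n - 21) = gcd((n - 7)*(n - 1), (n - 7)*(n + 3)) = n - 7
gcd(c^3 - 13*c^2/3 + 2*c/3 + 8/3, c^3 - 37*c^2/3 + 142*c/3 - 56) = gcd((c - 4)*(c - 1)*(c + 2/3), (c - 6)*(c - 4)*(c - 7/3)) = c - 4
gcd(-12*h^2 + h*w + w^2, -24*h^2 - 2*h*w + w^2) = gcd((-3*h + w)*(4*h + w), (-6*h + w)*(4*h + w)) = 4*h + w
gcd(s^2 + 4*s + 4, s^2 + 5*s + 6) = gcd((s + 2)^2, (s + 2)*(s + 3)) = s + 2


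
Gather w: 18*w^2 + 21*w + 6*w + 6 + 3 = 18*w^2 + 27*w + 9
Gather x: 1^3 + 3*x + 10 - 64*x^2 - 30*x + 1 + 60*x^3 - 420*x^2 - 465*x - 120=60*x^3 - 484*x^2 - 492*x - 108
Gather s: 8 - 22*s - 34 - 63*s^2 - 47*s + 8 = -63*s^2 - 69*s - 18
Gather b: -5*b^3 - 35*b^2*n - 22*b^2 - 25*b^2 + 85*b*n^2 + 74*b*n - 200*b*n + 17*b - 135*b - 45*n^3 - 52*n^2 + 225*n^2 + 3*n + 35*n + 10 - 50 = -5*b^3 + b^2*(-35*n - 47) + b*(85*n^2 - 126*n - 118) - 45*n^3 + 173*n^2 + 38*n - 40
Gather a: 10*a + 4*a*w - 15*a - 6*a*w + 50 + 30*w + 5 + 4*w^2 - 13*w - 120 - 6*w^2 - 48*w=a*(-2*w - 5) - 2*w^2 - 31*w - 65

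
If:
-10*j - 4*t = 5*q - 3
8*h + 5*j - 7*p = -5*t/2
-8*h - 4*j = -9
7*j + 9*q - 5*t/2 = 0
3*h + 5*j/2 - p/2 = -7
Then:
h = 66149/12288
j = -52325/6144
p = 11419/3072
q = 29065/3072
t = 31379/3072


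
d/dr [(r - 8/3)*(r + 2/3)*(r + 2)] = 3*r^2 - 52/9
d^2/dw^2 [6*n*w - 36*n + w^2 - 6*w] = 2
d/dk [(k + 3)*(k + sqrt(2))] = 2*k + sqrt(2) + 3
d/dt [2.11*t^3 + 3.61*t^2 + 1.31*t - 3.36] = 6.33*t^2 + 7.22*t + 1.31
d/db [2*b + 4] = 2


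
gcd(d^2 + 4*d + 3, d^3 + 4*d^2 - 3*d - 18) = d + 3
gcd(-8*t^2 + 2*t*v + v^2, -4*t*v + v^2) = 1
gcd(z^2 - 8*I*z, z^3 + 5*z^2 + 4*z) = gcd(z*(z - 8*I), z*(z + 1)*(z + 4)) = z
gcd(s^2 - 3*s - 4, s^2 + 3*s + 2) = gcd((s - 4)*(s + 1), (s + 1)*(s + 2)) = s + 1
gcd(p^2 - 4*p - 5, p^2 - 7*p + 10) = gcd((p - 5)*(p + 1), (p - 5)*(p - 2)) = p - 5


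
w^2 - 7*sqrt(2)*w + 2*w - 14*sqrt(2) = (w + 2)*(w - 7*sqrt(2))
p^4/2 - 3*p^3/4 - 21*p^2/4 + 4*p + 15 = (p/2 + 1)*(p - 3)*(p - 5/2)*(p + 2)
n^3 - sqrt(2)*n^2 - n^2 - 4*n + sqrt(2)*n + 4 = (n - 1)*(n - 2*sqrt(2))*(n + sqrt(2))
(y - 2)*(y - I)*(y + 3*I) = y^3 - 2*y^2 + 2*I*y^2 + 3*y - 4*I*y - 6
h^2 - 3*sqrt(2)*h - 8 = (h - 4*sqrt(2))*(h + sqrt(2))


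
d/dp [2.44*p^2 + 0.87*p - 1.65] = 4.88*p + 0.87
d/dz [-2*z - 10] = -2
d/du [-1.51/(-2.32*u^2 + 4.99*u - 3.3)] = (7.5349 - 7.0064*u)/(2.32*u^2 - 4.99*u + 3.3)^2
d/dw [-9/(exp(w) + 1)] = 9/(4*cosh(w/2)^2)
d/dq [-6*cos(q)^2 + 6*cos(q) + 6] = -6*sin(q) + 6*sin(2*q)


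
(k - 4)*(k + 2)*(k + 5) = k^3 + 3*k^2 - 18*k - 40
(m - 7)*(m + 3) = m^2 - 4*m - 21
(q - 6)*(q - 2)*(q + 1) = q^3 - 7*q^2 + 4*q + 12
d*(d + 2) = d^2 + 2*d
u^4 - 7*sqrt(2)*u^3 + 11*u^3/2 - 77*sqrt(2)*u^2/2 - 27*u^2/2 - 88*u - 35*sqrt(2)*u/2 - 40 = (u + 1/2)*(u + 5)*(u - 8*sqrt(2))*(u + sqrt(2))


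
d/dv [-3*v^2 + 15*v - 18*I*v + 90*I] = -6*v + 15 - 18*I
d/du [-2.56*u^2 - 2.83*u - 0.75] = -5.12*u - 2.83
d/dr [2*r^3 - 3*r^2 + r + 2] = 6*r^2 - 6*r + 1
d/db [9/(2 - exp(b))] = 9*exp(b)/(exp(b) - 2)^2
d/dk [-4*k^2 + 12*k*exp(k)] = 12*k*exp(k) - 8*k + 12*exp(k)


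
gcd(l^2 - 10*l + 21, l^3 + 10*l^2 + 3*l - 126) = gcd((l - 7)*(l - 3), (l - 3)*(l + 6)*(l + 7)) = l - 3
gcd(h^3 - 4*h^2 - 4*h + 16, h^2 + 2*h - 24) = h - 4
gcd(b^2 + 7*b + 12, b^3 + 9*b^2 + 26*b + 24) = b^2 + 7*b + 12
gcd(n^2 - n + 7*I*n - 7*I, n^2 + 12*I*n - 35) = n + 7*I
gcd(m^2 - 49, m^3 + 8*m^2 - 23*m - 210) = m + 7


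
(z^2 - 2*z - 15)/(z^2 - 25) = (z + 3)/(z + 5)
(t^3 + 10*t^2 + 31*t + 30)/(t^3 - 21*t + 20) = (t^2 + 5*t + 6)/(t^2 - 5*t + 4)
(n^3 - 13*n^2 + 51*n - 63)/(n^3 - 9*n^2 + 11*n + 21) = (n - 3)/(n + 1)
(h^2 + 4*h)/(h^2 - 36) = h*(h + 4)/(h^2 - 36)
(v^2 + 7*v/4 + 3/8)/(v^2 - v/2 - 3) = (v + 1/4)/(v - 2)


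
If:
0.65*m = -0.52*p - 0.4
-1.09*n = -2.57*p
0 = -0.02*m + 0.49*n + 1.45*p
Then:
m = -0.61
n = -0.01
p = -0.00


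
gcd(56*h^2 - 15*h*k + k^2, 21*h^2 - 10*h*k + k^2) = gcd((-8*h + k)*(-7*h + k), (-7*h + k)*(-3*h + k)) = 7*h - k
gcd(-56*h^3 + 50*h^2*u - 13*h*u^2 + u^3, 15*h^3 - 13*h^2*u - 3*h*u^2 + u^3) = 1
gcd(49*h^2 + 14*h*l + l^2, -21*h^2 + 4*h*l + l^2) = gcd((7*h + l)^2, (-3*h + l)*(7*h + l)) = 7*h + l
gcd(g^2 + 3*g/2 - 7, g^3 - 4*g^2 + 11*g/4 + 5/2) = g - 2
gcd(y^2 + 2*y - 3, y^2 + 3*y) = y + 3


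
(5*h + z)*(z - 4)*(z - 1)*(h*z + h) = 5*h^2*z^3 - 20*h^2*z^2 - 5*h^2*z + 20*h^2 + h*z^4 - 4*h*z^3 - h*z^2 + 4*h*z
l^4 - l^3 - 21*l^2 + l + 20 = (l - 5)*(l - 1)*(l + 1)*(l + 4)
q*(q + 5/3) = q^2 + 5*q/3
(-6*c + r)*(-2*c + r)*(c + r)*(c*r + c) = 12*c^4*r + 12*c^4 + 4*c^3*r^2 + 4*c^3*r - 7*c^2*r^3 - 7*c^2*r^2 + c*r^4 + c*r^3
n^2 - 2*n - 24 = (n - 6)*(n + 4)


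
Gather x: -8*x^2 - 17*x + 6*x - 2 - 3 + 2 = -8*x^2 - 11*x - 3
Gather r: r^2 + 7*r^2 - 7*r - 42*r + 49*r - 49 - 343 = 8*r^2 - 392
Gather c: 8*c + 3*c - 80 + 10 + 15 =11*c - 55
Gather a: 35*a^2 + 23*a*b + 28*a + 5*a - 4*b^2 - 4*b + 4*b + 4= 35*a^2 + a*(23*b + 33) - 4*b^2 + 4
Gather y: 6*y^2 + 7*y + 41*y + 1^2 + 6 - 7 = 6*y^2 + 48*y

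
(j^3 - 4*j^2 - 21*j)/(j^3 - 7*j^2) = (j + 3)/j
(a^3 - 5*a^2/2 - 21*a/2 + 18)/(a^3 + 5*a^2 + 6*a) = (a^2 - 11*a/2 + 6)/(a*(a + 2))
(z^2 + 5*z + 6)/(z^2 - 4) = (z + 3)/(z - 2)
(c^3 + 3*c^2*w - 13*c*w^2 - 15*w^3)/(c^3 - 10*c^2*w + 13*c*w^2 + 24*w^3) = (-c - 5*w)/(-c + 8*w)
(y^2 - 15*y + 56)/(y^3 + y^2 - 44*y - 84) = (y - 8)/(y^2 + 8*y + 12)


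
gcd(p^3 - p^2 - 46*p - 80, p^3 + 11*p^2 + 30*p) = p + 5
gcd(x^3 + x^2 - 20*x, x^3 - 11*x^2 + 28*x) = x^2 - 4*x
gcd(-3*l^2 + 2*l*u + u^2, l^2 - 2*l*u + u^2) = -l + u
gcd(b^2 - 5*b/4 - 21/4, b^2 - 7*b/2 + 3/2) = b - 3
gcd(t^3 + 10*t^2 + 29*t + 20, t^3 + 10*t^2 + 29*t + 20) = t^3 + 10*t^2 + 29*t + 20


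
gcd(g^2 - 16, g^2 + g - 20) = g - 4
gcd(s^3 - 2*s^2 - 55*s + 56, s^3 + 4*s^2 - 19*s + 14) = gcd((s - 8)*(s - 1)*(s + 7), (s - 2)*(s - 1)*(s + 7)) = s^2 + 6*s - 7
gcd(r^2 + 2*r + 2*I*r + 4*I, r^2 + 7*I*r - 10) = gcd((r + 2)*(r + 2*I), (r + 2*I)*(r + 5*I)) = r + 2*I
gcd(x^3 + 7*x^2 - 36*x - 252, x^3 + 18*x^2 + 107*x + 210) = x^2 + 13*x + 42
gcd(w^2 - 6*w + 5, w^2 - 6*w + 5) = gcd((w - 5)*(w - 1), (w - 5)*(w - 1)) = w^2 - 6*w + 5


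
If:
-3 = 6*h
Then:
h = -1/2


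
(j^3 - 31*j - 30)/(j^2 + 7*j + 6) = (j^2 - j - 30)/(j + 6)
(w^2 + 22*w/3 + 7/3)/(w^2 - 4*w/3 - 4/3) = (3*w^2 + 22*w + 7)/(3*w^2 - 4*w - 4)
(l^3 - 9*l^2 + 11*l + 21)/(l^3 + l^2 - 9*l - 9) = (l - 7)/(l + 3)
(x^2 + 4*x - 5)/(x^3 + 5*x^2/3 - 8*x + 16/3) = 3*(x + 5)/(3*x^2 + 8*x - 16)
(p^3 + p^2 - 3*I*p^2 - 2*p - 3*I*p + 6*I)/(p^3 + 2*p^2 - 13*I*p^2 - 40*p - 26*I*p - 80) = (p^2 - p*(1 + 3*I) + 3*I)/(p^2 - 13*I*p - 40)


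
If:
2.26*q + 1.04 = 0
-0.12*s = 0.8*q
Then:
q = -0.46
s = 3.07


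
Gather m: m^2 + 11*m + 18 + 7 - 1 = m^2 + 11*m + 24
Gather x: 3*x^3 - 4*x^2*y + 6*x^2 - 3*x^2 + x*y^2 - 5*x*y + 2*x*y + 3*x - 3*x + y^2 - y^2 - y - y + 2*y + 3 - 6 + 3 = 3*x^3 + x^2*(3 - 4*y) + x*(y^2 - 3*y)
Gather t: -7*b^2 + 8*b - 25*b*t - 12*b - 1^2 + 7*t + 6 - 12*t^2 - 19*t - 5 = -7*b^2 - 4*b - 12*t^2 + t*(-25*b - 12)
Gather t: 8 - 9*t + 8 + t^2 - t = t^2 - 10*t + 16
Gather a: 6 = 6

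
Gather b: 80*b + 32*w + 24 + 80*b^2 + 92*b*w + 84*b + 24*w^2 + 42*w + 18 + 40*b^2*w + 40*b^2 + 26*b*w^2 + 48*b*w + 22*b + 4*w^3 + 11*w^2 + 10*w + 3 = b^2*(40*w + 120) + b*(26*w^2 + 140*w + 186) + 4*w^3 + 35*w^2 + 84*w + 45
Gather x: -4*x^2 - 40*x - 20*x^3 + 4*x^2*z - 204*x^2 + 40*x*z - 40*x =-20*x^3 + x^2*(4*z - 208) + x*(40*z - 80)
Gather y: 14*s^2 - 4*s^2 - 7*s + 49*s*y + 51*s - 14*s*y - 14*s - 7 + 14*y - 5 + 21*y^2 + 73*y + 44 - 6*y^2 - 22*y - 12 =10*s^2 + 30*s + 15*y^2 + y*(35*s + 65) + 20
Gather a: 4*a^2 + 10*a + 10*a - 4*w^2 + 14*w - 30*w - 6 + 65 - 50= 4*a^2 + 20*a - 4*w^2 - 16*w + 9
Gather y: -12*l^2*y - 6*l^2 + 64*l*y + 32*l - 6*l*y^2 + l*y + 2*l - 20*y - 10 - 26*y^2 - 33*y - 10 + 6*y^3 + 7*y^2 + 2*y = -6*l^2 + 34*l + 6*y^3 + y^2*(-6*l - 19) + y*(-12*l^2 + 65*l - 51) - 20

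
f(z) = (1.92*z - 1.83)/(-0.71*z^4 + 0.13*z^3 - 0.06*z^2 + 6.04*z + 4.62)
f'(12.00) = 0.00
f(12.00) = -0.00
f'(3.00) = 0.20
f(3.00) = -0.12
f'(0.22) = 0.56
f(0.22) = -0.24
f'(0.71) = 0.25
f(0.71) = -0.05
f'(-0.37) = 3.69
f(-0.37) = -1.08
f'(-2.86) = 0.11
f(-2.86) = 0.11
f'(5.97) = 0.01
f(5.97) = -0.01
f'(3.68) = 0.05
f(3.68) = -0.05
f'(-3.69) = 0.04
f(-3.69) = 0.06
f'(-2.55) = 0.16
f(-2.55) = 0.16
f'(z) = (1.92*z - 1.83)*(2.84*z^3 - 0.39*z^2 + 0.12*z - 6.04)/(-0.71*z^4 + 0.13*z^3 - 0.06*z^2 + 6.04*z + 4.62)^2 + 1.92/(-0.71*z^4 + 0.13*z^3 - 0.06*z^2 + 6.04*z + 4.62) = (4.0896*z^4 - 5.6964*z^3 + 0.8289*z^2 - 0.2196*z + 19.9236)/(0.5041*z^8 - 0.1846*z^7 + 0.1021*z^6 - 8.5924*z^5 - 4.9864*z^4 + 0.4764*z^3 + 35.9272*z^2 + 55.8096*z + 21.3444)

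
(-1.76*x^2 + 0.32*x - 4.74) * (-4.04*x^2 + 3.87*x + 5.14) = 7.1104*x^4 - 8.104*x^3 + 11.3416*x^2 - 16.699*x - 24.3636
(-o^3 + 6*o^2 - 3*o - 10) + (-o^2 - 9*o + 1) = -o^3 + 5*o^2 - 12*o - 9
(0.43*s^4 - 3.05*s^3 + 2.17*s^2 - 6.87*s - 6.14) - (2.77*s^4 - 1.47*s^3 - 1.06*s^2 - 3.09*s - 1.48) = -2.34*s^4 - 1.58*s^3 + 3.23*s^2 - 3.78*s - 4.66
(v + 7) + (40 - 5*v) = 47 - 4*v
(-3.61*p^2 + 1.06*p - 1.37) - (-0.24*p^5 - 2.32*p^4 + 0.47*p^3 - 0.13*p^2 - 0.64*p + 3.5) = 0.24*p^5 + 2.32*p^4 - 0.47*p^3 - 3.48*p^2 + 1.7*p - 4.87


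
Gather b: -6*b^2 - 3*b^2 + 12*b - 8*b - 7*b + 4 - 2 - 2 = -9*b^2 - 3*b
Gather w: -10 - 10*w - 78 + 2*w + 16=-8*w - 72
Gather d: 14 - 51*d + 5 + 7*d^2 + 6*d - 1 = 7*d^2 - 45*d + 18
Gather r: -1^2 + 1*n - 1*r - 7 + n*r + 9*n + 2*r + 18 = 10*n + r*(n + 1) + 10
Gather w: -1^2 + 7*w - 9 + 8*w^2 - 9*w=8*w^2 - 2*w - 10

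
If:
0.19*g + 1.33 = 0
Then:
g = -7.00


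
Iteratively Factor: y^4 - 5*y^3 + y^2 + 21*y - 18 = (y + 2)*(y^3 - 7*y^2 + 15*y - 9) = (y - 3)*(y + 2)*(y^2 - 4*y + 3) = (y - 3)*(y - 1)*(y + 2)*(y - 3)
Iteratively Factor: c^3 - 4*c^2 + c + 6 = (c + 1)*(c^2 - 5*c + 6) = (c - 3)*(c + 1)*(c - 2)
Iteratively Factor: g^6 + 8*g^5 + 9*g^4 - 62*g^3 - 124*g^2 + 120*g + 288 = (g + 4)*(g^5 + 4*g^4 - 7*g^3 - 34*g^2 + 12*g + 72) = (g + 3)*(g + 4)*(g^4 + g^3 - 10*g^2 - 4*g + 24) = (g + 2)*(g + 3)*(g + 4)*(g^3 - g^2 - 8*g + 12) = (g - 2)*(g + 2)*(g + 3)*(g + 4)*(g^2 + g - 6) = (g - 2)^2*(g + 2)*(g + 3)*(g + 4)*(g + 3)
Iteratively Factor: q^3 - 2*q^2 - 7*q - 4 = (q - 4)*(q^2 + 2*q + 1) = (q - 4)*(q + 1)*(q + 1)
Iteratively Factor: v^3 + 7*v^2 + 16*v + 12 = (v + 3)*(v^2 + 4*v + 4) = (v + 2)*(v + 3)*(v + 2)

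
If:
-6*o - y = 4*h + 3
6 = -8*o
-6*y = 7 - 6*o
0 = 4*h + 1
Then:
No Solution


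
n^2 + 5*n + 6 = (n + 2)*(n + 3)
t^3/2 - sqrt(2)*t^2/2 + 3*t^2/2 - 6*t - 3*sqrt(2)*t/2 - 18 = (t/2 + sqrt(2))*(t + 3)*(t - 3*sqrt(2))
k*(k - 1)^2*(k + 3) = k^4 + k^3 - 5*k^2 + 3*k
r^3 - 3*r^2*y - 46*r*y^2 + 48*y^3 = (r - 8*y)*(r - y)*(r + 6*y)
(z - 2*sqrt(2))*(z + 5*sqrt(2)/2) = z^2 + sqrt(2)*z/2 - 10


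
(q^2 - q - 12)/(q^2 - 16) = (q + 3)/(q + 4)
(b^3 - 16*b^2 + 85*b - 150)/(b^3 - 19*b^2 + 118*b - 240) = (b - 5)/(b - 8)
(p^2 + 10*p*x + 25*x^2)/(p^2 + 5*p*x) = (p + 5*x)/p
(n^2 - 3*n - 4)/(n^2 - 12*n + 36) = (n^2 - 3*n - 4)/(n^2 - 12*n + 36)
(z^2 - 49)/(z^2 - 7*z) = (z + 7)/z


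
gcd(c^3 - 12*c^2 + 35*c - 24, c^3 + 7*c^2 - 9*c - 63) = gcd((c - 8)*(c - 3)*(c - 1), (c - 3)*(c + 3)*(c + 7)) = c - 3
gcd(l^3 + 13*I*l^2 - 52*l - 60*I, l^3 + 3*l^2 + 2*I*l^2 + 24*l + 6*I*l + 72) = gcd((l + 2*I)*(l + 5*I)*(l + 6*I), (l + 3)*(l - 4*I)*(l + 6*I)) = l + 6*I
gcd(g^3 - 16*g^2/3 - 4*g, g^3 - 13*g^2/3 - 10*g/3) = g^2 + 2*g/3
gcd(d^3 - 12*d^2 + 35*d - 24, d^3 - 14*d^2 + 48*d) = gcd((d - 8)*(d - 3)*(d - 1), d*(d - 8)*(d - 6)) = d - 8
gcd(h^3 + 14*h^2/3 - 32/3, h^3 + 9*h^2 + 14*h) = h + 2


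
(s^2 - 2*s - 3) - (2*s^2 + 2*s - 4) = -s^2 - 4*s + 1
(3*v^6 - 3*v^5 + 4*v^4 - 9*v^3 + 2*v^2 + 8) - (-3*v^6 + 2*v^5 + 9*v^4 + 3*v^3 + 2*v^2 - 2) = 6*v^6 - 5*v^5 - 5*v^4 - 12*v^3 + 10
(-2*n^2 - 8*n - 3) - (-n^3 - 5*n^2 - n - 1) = n^3 + 3*n^2 - 7*n - 2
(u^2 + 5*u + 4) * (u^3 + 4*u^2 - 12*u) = u^5 + 9*u^4 + 12*u^3 - 44*u^2 - 48*u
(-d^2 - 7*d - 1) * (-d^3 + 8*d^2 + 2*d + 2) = d^5 - d^4 - 57*d^3 - 24*d^2 - 16*d - 2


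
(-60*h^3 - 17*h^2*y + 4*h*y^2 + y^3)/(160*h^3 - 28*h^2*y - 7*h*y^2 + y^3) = (3*h + y)/(-8*h + y)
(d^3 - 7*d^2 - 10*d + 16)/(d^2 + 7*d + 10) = (d^2 - 9*d + 8)/(d + 5)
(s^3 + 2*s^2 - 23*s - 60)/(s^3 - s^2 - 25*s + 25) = (s^2 + 7*s + 12)/(s^2 + 4*s - 5)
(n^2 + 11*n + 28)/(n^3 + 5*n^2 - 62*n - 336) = (n + 4)/(n^2 - 2*n - 48)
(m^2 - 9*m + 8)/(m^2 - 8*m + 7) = (m - 8)/(m - 7)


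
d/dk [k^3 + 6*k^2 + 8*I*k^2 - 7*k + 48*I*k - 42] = 3*k^2 + k*(12 + 16*I) - 7 + 48*I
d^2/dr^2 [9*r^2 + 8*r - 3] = 18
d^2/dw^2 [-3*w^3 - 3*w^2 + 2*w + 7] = -18*w - 6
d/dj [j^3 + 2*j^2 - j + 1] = 3*j^2 + 4*j - 1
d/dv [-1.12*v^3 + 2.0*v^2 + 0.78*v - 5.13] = -3.36*v^2 + 4.0*v + 0.78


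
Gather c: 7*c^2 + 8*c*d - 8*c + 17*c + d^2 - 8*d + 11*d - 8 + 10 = 7*c^2 + c*(8*d + 9) + d^2 + 3*d + 2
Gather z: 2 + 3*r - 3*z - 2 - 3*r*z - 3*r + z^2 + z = z^2 + z*(-3*r - 2)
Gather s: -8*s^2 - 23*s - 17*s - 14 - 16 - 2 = -8*s^2 - 40*s - 32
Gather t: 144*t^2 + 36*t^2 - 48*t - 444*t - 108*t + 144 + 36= 180*t^2 - 600*t + 180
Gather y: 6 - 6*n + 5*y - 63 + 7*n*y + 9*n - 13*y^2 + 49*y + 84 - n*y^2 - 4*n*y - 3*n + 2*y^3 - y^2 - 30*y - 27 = 2*y^3 + y^2*(-n - 14) + y*(3*n + 24)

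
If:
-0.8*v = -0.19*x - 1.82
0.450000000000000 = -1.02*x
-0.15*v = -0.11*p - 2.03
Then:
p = -15.50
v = 2.17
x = -0.44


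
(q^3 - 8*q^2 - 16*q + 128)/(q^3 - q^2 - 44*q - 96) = (q - 4)/(q + 3)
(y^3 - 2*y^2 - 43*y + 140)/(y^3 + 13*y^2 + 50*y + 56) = (y^2 - 9*y + 20)/(y^2 + 6*y + 8)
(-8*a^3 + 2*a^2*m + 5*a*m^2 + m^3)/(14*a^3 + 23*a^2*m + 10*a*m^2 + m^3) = (-4*a^2 + 3*a*m + m^2)/(7*a^2 + 8*a*m + m^2)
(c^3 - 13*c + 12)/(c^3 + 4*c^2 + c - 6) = (c^2 + c - 12)/(c^2 + 5*c + 6)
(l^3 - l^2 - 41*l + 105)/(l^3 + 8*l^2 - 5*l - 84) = (l - 5)/(l + 4)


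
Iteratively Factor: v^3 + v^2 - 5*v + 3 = (v + 3)*(v^2 - 2*v + 1) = (v - 1)*(v + 3)*(v - 1)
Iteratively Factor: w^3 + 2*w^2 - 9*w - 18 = (w - 3)*(w^2 + 5*w + 6) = (w - 3)*(w + 2)*(w + 3)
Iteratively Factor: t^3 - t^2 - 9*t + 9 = (t - 3)*(t^2 + 2*t - 3) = (t - 3)*(t + 3)*(t - 1)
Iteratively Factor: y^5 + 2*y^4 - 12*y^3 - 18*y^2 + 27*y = (y + 3)*(y^4 - y^3 - 9*y^2 + 9*y) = y*(y + 3)*(y^3 - y^2 - 9*y + 9) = y*(y - 3)*(y + 3)*(y^2 + 2*y - 3) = y*(y - 3)*(y - 1)*(y + 3)*(y + 3)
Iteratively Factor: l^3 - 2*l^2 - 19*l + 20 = (l - 1)*(l^2 - l - 20) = (l - 1)*(l + 4)*(l - 5)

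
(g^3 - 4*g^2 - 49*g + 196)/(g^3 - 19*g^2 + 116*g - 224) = (g + 7)/(g - 8)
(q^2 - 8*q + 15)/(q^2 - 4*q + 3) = (q - 5)/(q - 1)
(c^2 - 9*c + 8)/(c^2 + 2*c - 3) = (c - 8)/(c + 3)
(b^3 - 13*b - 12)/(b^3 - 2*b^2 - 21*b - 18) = (b - 4)/(b - 6)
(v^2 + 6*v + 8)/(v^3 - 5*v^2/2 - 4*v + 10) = 2*(v + 4)/(2*v^2 - 9*v + 10)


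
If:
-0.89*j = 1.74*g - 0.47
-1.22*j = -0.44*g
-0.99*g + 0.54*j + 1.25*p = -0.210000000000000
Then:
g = 0.23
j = 0.08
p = -0.02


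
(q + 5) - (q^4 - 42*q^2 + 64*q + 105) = -q^4 + 42*q^2 - 63*q - 100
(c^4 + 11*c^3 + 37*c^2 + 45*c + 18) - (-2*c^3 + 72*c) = c^4 + 13*c^3 + 37*c^2 - 27*c + 18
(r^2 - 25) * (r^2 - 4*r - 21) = r^4 - 4*r^3 - 46*r^2 + 100*r + 525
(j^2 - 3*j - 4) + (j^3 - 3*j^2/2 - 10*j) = j^3 - j^2/2 - 13*j - 4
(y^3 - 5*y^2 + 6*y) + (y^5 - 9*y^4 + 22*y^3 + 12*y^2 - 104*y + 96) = y^5 - 9*y^4 + 23*y^3 + 7*y^2 - 98*y + 96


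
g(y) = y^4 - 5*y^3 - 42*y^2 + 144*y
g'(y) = 4*y^3 - 15*y^2 - 84*y + 144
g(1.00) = 98.00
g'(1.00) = 49.00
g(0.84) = 88.86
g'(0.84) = 65.23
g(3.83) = -130.31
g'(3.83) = -173.03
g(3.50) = -74.81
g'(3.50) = -162.25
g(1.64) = 108.38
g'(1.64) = -16.46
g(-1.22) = -226.90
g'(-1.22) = 216.89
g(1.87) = 101.94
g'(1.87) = -39.38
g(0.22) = 29.60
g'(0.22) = 124.84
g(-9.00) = 5508.00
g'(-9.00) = -3231.00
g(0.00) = 0.00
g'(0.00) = 144.00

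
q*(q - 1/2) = q^2 - q/2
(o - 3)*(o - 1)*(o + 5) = o^3 + o^2 - 17*o + 15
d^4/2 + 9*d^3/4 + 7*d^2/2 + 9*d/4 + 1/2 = (d/2 + 1/2)*(d + 1/2)*(d + 1)*(d + 2)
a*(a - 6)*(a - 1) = a^3 - 7*a^2 + 6*a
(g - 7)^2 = g^2 - 14*g + 49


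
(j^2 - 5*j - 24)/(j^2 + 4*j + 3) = (j - 8)/(j + 1)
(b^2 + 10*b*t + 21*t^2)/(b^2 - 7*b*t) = (b^2 + 10*b*t + 21*t^2)/(b*(b - 7*t))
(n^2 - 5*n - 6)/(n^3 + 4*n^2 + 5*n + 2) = (n - 6)/(n^2 + 3*n + 2)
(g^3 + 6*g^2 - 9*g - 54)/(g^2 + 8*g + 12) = (g^2 - 9)/(g + 2)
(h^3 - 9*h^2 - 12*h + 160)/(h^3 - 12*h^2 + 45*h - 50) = (h^2 - 4*h - 32)/(h^2 - 7*h + 10)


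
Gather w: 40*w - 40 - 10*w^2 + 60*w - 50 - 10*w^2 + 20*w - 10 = -20*w^2 + 120*w - 100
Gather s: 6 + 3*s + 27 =3*s + 33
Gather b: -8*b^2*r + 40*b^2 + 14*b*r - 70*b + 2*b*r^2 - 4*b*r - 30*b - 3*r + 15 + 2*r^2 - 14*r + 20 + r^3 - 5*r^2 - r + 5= b^2*(40 - 8*r) + b*(2*r^2 + 10*r - 100) + r^3 - 3*r^2 - 18*r + 40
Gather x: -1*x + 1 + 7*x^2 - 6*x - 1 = 7*x^2 - 7*x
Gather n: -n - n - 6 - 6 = -2*n - 12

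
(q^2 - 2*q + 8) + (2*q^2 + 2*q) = 3*q^2 + 8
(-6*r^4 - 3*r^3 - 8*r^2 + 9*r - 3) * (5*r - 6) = -30*r^5 + 21*r^4 - 22*r^3 + 93*r^2 - 69*r + 18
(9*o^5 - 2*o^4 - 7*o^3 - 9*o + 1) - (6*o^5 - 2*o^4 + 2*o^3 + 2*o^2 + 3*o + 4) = 3*o^5 - 9*o^3 - 2*o^2 - 12*o - 3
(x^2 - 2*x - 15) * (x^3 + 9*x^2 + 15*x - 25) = x^5 + 7*x^4 - 18*x^3 - 190*x^2 - 175*x + 375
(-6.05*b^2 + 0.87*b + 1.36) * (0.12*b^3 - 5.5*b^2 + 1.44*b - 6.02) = -0.726*b^5 + 33.3794*b^4 - 13.3338*b^3 + 30.1938*b^2 - 3.279*b - 8.1872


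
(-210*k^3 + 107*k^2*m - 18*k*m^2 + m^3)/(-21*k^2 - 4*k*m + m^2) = (30*k^2 - 11*k*m + m^2)/(3*k + m)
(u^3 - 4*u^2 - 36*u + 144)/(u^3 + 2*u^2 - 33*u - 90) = (u^2 + 2*u - 24)/(u^2 + 8*u + 15)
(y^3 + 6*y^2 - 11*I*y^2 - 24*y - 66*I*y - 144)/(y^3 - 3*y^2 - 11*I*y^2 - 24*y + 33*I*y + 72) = (y + 6)/(y - 3)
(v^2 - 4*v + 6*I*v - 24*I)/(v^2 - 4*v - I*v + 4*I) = (v + 6*I)/(v - I)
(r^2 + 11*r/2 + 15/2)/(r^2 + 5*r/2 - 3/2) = (2*r + 5)/(2*r - 1)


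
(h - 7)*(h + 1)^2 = h^3 - 5*h^2 - 13*h - 7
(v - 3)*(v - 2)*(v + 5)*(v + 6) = v^4 + 6*v^3 - 19*v^2 - 84*v + 180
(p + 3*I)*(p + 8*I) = p^2 + 11*I*p - 24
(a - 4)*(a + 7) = a^2 + 3*a - 28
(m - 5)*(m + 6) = m^2 + m - 30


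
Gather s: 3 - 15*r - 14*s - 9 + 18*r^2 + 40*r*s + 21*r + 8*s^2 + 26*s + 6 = 18*r^2 + 6*r + 8*s^2 + s*(40*r + 12)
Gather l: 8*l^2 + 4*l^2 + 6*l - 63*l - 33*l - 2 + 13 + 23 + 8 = 12*l^2 - 90*l + 42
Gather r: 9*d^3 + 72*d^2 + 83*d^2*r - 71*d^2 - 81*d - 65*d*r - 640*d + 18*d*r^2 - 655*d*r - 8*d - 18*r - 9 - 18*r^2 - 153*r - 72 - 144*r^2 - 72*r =9*d^3 + d^2 - 729*d + r^2*(18*d - 162) + r*(83*d^2 - 720*d - 243) - 81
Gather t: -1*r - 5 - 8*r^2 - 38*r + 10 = -8*r^2 - 39*r + 5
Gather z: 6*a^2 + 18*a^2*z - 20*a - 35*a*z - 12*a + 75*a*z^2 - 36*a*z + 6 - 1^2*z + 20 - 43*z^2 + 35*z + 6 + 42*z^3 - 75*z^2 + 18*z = 6*a^2 - 32*a + 42*z^3 + z^2*(75*a - 118) + z*(18*a^2 - 71*a + 52) + 32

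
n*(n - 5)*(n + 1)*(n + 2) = n^4 - 2*n^3 - 13*n^2 - 10*n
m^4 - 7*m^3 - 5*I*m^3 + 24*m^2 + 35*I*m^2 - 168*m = m*(m - 7)*(m - 8*I)*(m + 3*I)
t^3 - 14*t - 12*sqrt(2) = (t - 3*sqrt(2))*(t + sqrt(2))*(t + 2*sqrt(2))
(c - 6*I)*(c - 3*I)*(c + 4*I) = c^3 - 5*I*c^2 + 18*c - 72*I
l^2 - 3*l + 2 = (l - 2)*(l - 1)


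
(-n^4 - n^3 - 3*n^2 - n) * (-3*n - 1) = 3*n^5 + 4*n^4 + 10*n^3 + 6*n^2 + n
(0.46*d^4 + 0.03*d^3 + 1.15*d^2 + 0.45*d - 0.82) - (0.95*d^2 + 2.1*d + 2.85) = 0.46*d^4 + 0.03*d^3 + 0.2*d^2 - 1.65*d - 3.67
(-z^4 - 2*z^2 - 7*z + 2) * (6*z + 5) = -6*z^5 - 5*z^4 - 12*z^3 - 52*z^2 - 23*z + 10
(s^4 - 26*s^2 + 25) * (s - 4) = s^5 - 4*s^4 - 26*s^3 + 104*s^2 + 25*s - 100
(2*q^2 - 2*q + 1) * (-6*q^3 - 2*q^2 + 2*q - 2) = -12*q^5 + 8*q^4 + 2*q^3 - 10*q^2 + 6*q - 2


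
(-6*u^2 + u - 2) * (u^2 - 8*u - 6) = -6*u^4 + 49*u^3 + 26*u^2 + 10*u + 12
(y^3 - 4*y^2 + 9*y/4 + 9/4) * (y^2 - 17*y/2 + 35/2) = y^5 - 25*y^4/2 + 215*y^3/4 - 695*y^2/8 + 81*y/4 + 315/8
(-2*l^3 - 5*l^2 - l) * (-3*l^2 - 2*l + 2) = 6*l^5 + 19*l^4 + 9*l^3 - 8*l^2 - 2*l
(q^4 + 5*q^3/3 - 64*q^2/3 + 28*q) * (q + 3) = q^5 + 14*q^4/3 - 49*q^3/3 - 36*q^2 + 84*q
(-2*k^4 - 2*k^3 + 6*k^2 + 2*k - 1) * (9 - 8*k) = 16*k^5 - 2*k^4 - 66*k^3 + 38*k^2 + 26*k - 9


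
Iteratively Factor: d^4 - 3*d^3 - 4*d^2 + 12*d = (d - 2)*(d^3 - d^2 - 6*d) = (d - 2)*(d + 2)*(d^2 - 3*d) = d*(d - 2)*(d + 2)*(d - 3)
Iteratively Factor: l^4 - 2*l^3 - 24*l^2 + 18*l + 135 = (l - 3)*(l^3 + l^2 - 21*l - 45) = (l - 3)*(l + 3)*(l^2 - 2*l - 15) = (l - 3)*(l + 3)^2*(l - 5)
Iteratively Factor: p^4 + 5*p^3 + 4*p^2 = (p + 4)*(p^3 + p^2) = p*(p + 4)*(p^2 + p) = p^2*(p + 4)*(p + 1)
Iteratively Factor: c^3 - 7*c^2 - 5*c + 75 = (c - 5)*(c^2 - 2*c - 15) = (c - 5)*(c + 3)*(c - 5)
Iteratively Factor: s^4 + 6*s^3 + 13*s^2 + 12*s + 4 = (s + 2)*(s^3 + 4*s^2 + 5*s + 2) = (s + 1)*(s + 2)*(s^2 + 3*s + 2) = (s + 1)*(s + 2)^2*(s + 1)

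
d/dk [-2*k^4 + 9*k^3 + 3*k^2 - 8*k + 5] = -8*k^3 + 27*k^2 + 6*k - 8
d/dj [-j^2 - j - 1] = -2*j - 1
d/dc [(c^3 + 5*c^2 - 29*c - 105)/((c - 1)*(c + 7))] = (c^2 - 2*c + 17)/(c^2 - 2*c + 1)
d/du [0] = 0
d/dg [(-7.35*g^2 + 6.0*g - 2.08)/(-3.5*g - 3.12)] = (25.725*g^2 + 45.864*g - 26.0)/(12.25*g^2 + 21.84*g + 9.7344)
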